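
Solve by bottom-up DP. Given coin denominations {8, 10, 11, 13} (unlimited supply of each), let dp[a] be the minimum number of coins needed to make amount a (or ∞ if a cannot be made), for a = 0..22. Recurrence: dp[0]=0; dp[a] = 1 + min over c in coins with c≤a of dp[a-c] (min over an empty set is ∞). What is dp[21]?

 a  0  1  2  3  4  5  6  7  8  9 10 11 12 13 14 15 16 17 18 19 20 21 22
dp  0  -  -  -  -  -  -  -  1  -  1  1  -  1  -  -  2  -  2  2  2  2  2
(- denotes ∞ / unreachable)

2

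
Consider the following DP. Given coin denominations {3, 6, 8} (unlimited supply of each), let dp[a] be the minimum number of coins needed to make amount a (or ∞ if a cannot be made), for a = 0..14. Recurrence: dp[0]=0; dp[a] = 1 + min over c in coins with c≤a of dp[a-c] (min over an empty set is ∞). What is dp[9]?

2

 a  0  1  2  3  4  5  6  7  8  9 10 11 12 13 14
dp  0  -  -  1  -  -  1  -  1  2  -  2  2  -  2
(- denotes ∞ / unreachable)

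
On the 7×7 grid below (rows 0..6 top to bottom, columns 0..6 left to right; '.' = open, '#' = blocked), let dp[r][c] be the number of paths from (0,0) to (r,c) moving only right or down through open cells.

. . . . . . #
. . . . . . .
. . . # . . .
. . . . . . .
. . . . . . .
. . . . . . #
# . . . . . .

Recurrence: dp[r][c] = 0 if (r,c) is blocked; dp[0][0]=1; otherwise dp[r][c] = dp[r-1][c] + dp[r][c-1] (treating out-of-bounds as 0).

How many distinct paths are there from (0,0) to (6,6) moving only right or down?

311

r\c   0   1   2   3   4   5   6
  0   1   1   1   1   1   1   0
  1   1   2   3   4   5   6   6
  2   1   3   6   0   5  11  17
  3   1   4  10  10  15  26  43
  4   1   5  15  25  40  66 109
  5   1   6  21  46  86 152   0
  6   0   6  27  73 159 311 311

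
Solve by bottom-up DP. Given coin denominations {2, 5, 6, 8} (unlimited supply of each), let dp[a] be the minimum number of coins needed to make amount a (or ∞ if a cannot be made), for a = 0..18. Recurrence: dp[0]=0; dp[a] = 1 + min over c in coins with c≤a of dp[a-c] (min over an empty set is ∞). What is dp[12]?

2

 a  0  1  2  3  4  5  6  7  8  9 10 11 12 13 14 15 16 17 18
dp  0  -  1  -  2  1  1  2  1  3  2  2  2  2  2  3  2  3  3
(- denotes ∞ / unreachable)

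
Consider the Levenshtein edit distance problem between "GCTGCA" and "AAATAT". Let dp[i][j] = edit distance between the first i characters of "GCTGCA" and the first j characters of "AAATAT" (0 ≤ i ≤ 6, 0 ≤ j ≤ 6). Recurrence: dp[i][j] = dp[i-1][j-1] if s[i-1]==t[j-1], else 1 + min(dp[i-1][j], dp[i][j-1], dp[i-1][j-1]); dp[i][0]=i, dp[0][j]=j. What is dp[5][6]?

5

   ''  A  A  A  T  A  T
''  0  1  2  3  4  5  6
 G  1  1  2  3  4  5  6
 C  2  2  2  3  4  5  6
 T  3  3  3  3  3  4  5
 G  4  4  4  4  4  4  5
 C  5  5  5  5  5  5  5
 A  6  5  5  5  6  5  6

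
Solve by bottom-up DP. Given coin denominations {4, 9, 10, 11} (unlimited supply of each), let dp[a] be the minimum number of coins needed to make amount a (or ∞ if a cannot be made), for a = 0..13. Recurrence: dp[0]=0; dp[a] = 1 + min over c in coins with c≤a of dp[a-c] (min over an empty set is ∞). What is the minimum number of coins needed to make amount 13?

2

 a  0  1  2  3  4  5  6  7  8  9 10 11 12 13
dp  0  -  -  -  1  -  -  -  2  1  1  1  3  2
(- denotes ∞ / unreachable)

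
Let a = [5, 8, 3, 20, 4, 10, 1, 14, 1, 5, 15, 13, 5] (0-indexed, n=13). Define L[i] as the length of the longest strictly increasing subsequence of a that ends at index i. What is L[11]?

4

   i    0    1    2    3    4    5    6    7    8    9   10   11   12
a[i]    5    8    3   20    4   10    1   14    1    5   15   13    5
L[i]    1    2    1    3    2    3    1    4    1    3    5    4    3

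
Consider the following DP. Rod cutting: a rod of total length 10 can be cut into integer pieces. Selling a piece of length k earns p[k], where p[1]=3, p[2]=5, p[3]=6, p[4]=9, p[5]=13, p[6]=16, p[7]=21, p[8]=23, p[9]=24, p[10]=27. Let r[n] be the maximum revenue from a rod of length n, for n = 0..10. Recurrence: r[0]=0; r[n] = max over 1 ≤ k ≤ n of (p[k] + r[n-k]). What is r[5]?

15

   n    0    1    2    3    4    5    6    7    8    9   10
r[n]    0    3    6    9   12   15   18   21   24   27   30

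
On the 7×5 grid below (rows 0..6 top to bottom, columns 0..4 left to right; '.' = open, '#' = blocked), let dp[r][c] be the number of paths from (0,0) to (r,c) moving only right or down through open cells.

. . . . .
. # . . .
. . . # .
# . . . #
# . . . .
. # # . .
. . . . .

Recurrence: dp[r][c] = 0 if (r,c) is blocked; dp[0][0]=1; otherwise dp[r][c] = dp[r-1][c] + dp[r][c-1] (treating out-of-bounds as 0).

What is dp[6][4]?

21

r\c   0   1   2   3   4
  0   1   1   1   1   1
  1   1   0   1   2   3
  2   1   1   2   0   3
  3   0   1   3   3   0
  4   0   1   4   7   7
  5   0   0   0   7  14
  6   0   0   0   7  21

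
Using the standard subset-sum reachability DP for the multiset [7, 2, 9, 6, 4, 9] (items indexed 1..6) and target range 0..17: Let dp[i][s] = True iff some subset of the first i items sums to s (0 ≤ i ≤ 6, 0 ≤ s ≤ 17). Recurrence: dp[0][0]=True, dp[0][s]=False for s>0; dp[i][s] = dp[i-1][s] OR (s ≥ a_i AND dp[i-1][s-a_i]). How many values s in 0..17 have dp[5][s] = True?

i\s   0   1   2   3   4   5   6   7   8   9  10  11  12  13  14  15  16  17
  0   T   F   F   F   F   F   F   F   F   F   F   F   F   F   F   F   F   F
  1   T   F   F   F   F   F   F   T   F   F   F   F   F   F   F   F   F   F
  2   T   F   T   F   F   F   F   T   F   T   F   F   F   F   F   F   F   F
  3   T   F   T   F   F   F   F   T   F   T   F   T   F   F   F   F   T   F
  4   T   F   T   F   F   F   T   T   T   T   F   T   F   T   F   T   T   T
  5   T   F   T   F   T   F   T   T   T   T   T   T   T   T   F   T   T   T
  6   T   F   T   F   T   F   T   T   T   T   T   T   T   T   F   T   T   T

14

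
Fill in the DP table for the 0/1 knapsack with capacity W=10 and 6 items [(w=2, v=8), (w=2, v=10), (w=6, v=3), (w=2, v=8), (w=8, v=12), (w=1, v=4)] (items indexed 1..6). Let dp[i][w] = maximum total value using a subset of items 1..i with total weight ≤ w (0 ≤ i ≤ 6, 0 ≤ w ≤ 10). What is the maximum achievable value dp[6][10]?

30

i\w   0   1   2   3   4   5   6   7   8   9  10
  0   0   0   0   0   0   0   0   0   0   0   0
  1   0   0   8   8   8   8   8   8   8   8   8
  2   0   0  10  10  18  18  18  18  18  18  18
  3   0   0  10  10  18  18  18  18  18  18  21
  4   0   0  10  10  18  18  26  26  26  26  26
  5   0   0  10  10  18  18  26  26  26  26  26
  6   0   4  10  14  18  22  26  30  30  30  30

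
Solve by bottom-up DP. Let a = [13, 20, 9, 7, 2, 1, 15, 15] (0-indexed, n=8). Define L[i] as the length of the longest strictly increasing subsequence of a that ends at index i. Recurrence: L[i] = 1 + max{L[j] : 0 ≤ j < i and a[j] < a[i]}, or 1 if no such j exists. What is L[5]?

   i    0    1    2    3    4    5    6    7
a[i]   13   20    9    7    2    1   15   15
L[i]    1    2    1    1    1    1    2    2

1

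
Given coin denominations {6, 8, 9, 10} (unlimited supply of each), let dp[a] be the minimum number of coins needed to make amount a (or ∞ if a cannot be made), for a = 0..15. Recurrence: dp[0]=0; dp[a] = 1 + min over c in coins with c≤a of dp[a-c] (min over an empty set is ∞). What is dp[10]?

1

 a  0  1  2  3  4  5  6  7  8  9 10 11 12 13 14 15
dp  0  -  -  -  -  -  1  -  1  1  1  -  2  -  2  2
(- denotes ∞ / unreachable)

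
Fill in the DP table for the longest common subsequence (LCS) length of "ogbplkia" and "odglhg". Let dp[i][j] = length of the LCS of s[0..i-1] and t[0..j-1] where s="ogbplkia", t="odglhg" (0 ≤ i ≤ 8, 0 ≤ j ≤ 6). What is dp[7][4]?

3

   ''  o  d  g  l  h  g
''  0  0  0  0  0  0  0
 o  0  1  1  1  1  1  1
 g  0  1  1  2  2  2  2
 b  0  1  1  2  2  2  2
 p  0  1  1  2  2  2  2
 l  0  1  1  2  3  3  3
 k  0  1  1  2  3  3  3
 i  0  1  1  2  3  3  3
 a  0  1  1  2  3  3  3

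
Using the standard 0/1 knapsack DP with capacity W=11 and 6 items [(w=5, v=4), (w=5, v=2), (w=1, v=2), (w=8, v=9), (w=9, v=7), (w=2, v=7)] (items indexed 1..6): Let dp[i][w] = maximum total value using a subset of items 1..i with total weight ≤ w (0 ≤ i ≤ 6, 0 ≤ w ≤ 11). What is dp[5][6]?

i\w   0   1   2   3   4   5   6   7   8   9  10  11
  0   0   0   0   0   0   0   0   0   0   0   0   0
  1   0   0   0   0   0   4   4   4   4   4   4   4
  2   0   0   0   0   0   4   4   4   4   4   6   6
  3   0   2   2   2   2   4   6   6   6   6   6   8
  4   0   2   2   2   2   4   6   6   9  11  11  11
  5   0   2   2   2   2   4   6   6   9  11  11  11
  6   0   2   7   9   9   9   9  11  13  13  16  18

6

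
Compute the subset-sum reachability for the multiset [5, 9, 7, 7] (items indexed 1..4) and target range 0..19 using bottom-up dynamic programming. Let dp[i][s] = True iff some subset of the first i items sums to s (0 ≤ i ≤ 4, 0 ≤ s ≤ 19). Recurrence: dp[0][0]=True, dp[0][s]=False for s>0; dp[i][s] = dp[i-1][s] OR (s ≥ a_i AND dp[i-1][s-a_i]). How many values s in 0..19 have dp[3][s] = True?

i\s   0   1   2   3   4   5   6   7   8   9  10  11  12  13  14  15  16  17  18  19
  0   T   F   F   F   F   F   F   F   F   F   F   F   F   F   F   F   F   F   F   F
  1   T   F   F   F   F   T   F   F   F   F   F   F   F   F   F   F   F   F   F   F
  2   T   F   F   F   F   T   F   F   F   T   F   F   F   F   T   F   F   F   F   F
  3   T   F   F   F   F   T   F   T   F   T   F   F   T   F   T   F   T   F   F   F
  4   T   F   F   F   F   T   F   T   F   T   F   F   T   F   T   F   T   F   F   T

7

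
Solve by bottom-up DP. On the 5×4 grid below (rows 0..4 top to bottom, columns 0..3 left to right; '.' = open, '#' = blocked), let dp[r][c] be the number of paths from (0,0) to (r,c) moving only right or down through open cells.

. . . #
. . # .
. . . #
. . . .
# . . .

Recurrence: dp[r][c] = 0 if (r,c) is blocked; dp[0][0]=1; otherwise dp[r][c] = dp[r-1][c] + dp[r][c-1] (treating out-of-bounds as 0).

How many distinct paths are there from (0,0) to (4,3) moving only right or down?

r\c   0   1   2   3
  0   1   1   1   0
  1   1   2   0   0
  2   1   3   3   0
  3   1   4   7   7
  4   0   4  11  18

18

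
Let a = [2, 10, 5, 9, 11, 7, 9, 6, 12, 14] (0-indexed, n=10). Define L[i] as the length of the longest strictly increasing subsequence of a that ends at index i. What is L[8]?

   i    0    1    2    3    4    5    6    7    8    9
a[i]    2   10    5    9   11    7    9    6   12   14
L[i]    1    2    2    3    4    3    4    3    5    6

5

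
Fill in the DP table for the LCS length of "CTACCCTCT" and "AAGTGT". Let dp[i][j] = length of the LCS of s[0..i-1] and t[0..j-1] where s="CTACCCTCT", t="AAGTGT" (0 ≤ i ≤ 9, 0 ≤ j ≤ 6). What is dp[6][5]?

   ''  A  A  G  T  G  T
''  0  0  0  0  0  0  0
 C  0  0  0  0  0  0  0
 T  0  0  0  0  1  1  1
 A  0  1  1  1  1  1  1
 C  0  1  1  1  1  1  1
 C  0  1  1  1  1  1  1
 C  0  1  1  1  1  1  1
 T  0  1  1  1  2  2  2
 C  0  1  1  1  2  2  2
 T  0  1  1  1  2  2  3

1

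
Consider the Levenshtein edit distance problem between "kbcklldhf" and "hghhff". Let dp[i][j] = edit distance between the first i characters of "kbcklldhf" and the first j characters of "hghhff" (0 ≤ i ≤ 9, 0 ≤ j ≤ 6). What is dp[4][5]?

   ''  h  g  h  h  f  f
''  0  1  2  3  4  5  6
 k  1  1  2  3  4  5  6
 b  2  2  2  3  4  5  6
 c  3  3  3  3  4  5  6
 k  4  4  4  4  4  5  6
 l  5  5  5  5  5  5  6
 l  6  6  6  6  6  6  6
 d  7  7  7  7  7  7  7
 h  8  7  8  7  7  8  8
 f  9  8  8  8  8  7  8

5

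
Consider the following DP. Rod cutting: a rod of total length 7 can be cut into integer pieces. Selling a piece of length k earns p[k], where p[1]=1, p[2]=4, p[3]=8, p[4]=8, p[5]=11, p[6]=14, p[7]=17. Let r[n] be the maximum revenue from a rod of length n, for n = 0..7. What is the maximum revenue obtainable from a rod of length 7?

17

   n    0    1    2    3    4    5    6    7
r[n]    0    1    4    8    9   12   16   17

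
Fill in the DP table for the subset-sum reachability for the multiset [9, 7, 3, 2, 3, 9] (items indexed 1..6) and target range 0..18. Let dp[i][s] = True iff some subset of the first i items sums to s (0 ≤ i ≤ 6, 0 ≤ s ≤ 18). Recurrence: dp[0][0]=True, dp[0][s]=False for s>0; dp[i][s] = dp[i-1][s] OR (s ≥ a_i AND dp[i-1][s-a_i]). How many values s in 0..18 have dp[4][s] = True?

12

i\s   0   1   2   3   4   5   6   7   8   9  10  11  12  13  14  15  16  17  18
  0   T   F   F   F   F   F   F   F   F   F   F   F   F   F   F   F   F   F   F
  1   T   F   F   F   F   F   F   F   F   T   F   F   F   F   F   F   F   F   F
  2   T   F   F   F   F   F   F   T   F   T   F   F   F   F   F   F   T   F   F
  3   T   F   F   T   F   F   F   T   F   T   T   F   T   F   F   F   T   F   F
  4   T   F   T   T   F   T   F   T   F   T   T   T   T   F   T   F   T   F   T
  5   T   F   T   T   F   T   T   T   T   T   T   T   T   T   T   T   T   T   T
  6   T   F   T   T   F   T   T   T   T   T   T   T   T   T   T   T   T   T   T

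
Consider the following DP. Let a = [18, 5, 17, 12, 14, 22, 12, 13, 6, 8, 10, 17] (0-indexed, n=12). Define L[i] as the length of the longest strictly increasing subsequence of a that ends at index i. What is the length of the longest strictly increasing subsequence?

   i    0    1    2    3    4    5    6    7    8    9   10   11
a[i]   18    5   17   12   14   22   12   13    6    8   10   17
L[i]    1    1    2    2    3    4    2    3    2    3    4    5

5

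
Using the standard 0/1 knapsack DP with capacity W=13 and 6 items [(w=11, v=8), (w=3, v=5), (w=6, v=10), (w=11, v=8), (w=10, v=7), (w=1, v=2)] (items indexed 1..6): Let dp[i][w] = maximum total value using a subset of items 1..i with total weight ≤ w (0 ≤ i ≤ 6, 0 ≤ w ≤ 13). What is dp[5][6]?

10

i\w   0   1   2   3   4   5   6   7   8   9  10  11  12  13
  0   0   0   0   0   0   0   0   0   0   0   0   0   0   0
  1   0   0   0   0   0   0   0   0   0   0   0   8   8   8
  2   0   0   0   5   5   5   5   5   5   5   5   8   8   8
  3   0   0   0   5   5   5  10  10  10  15  15  15  15  15
  4   0   0   0   5   5   5  10  10  10  15  15  15  15  15
  5   0   0   0   5   5   5  10  10  10  15  15  15  15  15
  6   0   2   2   5   7   7  10  12  12  15  17  17  17  17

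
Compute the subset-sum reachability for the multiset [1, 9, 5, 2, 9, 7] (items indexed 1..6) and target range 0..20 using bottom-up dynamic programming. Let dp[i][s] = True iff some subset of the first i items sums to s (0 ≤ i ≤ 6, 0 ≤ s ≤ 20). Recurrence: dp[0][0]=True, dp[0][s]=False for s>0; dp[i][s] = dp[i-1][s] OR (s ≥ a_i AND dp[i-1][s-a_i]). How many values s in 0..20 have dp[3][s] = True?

8

i\s   0   1   2   3   4   5   6   7   8   9  10  11  12  13  14  15  16  17  18  19  20
  0   T   F   F   F   F   F   F   F   F   F   F   F   F   F   F   F   F   F   F   F   F
  1   T   T   F   F   F   F   F   F   F   F   F   F   F   F   F   F   F   F   F   F   F
  2   T   T   F   F   F   F   F   F   F   T   T   F   F   F   F   F   F   F   F   F   F
  3   T   T   F   F   F   T   T   F   F   T   T   F   F   F   T   T   F   F   F   F   F
  4   T   T   T   T   F   T   T   T   T   T   T   T   T   F   T   T   T   T   F   F   F
  5   T   T   T   T   F   T   T   T   T   T   T   T   T   F   T   T   T   T   T   T   T
  6   T   T   T   T   F   T   T   T   T   T   T   T   T   T   T   T   T   T   T   T   T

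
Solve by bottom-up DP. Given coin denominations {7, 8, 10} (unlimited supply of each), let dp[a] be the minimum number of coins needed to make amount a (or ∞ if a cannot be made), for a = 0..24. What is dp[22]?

3

 a  0  1  2  3  4  5  6  7  8  9 10 11 12 13 14 15 16 17 18 19 20 21 22 23 24
dp  0  -  -  -  -  -  -  1  1  -  1  -  -  -  2  2  2  2  2  -  2  3  3  3  3
(- denotes ∞ / unreachable)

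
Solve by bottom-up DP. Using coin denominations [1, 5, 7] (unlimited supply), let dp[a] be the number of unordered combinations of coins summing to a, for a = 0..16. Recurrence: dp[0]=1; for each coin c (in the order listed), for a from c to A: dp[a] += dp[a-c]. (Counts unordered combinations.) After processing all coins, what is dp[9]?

3

after  coin     0     1     2     3     4     5     6     7     8     9    10    11    12    13    14    15    16
          1     1     1     1     1     1     1     1     1     1     1     1     1     1     1     1     1     1
          5     1     1     1     1     1     2     2     2     2     2     3     3     3     3     3     4     4
          7     1     1     1     1     1     2     2     3     3     3     4     4     5     5     6     7     7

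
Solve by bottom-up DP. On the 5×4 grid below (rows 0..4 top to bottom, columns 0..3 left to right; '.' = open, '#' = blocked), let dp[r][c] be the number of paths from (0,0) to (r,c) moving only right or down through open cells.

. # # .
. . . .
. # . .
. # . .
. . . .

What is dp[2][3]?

2

r\c   0   1   2   3
  0   1   0   0   0
  1   1   1   1   1
  2   1   0   1   2
  3   1   0   1   3
  4   1   1   2   5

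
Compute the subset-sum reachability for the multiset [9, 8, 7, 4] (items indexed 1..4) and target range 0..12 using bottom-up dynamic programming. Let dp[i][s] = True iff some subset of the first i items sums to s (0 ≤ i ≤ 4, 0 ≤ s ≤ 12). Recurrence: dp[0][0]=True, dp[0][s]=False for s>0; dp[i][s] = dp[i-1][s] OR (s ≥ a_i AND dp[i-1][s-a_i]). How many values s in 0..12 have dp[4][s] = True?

i\s   0   1   2   3   4   5   6   7   8   9  10  11  12
  0   T   F   F   F   F   F   F   F   F   F   F   F   F
  1   T   F   F   F   F   F   F   F   F   T   F   F   F
  2   T   F   F   F   F   F   F   F   T   T   F   F   F
  3   T   F   F   F   F   F   F   T   T   T   F   F   F
  4   T   F   F   F   T   F   F   T   T   T   F   T   T

7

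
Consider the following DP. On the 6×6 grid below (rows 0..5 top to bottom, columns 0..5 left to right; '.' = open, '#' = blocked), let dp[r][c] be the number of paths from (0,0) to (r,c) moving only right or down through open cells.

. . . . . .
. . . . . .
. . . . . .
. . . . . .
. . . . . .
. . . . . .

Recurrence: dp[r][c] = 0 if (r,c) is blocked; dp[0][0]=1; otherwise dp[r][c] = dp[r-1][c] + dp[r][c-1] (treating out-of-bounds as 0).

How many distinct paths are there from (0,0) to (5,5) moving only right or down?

252

r\c   0   1   2   3   4   5
  0   1   1   1   1   1   1
  1   1   2   3   4   5   6
  2   1   3   6  10  15  21
  3   1   4  10  20  35  56
  4   1   5  15  35  70 126
  5   1   6  21  56 126 252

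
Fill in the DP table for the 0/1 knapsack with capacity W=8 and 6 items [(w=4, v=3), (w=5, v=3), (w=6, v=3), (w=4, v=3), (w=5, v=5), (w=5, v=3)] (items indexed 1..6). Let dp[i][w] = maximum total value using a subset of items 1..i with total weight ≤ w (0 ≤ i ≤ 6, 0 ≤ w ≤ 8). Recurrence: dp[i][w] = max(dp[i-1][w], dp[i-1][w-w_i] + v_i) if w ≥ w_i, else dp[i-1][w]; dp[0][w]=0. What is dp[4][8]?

i\w   0   1   2   3   4   5   6   7   8
  0   0   0   0   0   0   0   0   0   0
  1   0   0   0   0   3   3   3   3   3
  2   0   0   0   0   3   3   3   3   3
  3   0   0   0   0   3   3   3   3   3
  4   0   0   0   0   3   3   3   3   6
  5   0   0   0   0   3   5   5   5   6
  6   0   0   0   0   3   5   5   5   6

6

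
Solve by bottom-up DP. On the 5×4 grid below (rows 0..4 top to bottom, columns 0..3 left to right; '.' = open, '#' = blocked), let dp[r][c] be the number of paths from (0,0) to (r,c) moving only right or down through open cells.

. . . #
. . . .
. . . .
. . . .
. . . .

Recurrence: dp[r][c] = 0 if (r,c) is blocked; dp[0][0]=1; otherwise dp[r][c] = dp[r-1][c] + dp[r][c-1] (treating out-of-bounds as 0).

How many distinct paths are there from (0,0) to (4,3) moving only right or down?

r\c   0   1   2   3
  0   1   1   1   0
  1   1   2   3   3
  2   1   3   6   9
  3   1   4  10  19
  4   1   5  15  34

34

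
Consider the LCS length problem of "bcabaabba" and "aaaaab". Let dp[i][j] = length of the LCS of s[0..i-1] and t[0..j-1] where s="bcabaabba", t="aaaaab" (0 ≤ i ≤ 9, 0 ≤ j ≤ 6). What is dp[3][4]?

   ''  a  a  a  a  a  b
''  0  0  0  0  0  0  0
 b  0  0  0  0  0  0  1
 c  0  0  0  0  0  0  1
 a  0  1  1  1  1  1  1
 b  0  1  1  1  1  1  2
 a  0  1  2  2  2  2  2
 a  0  1  2  3  3  3  3
 b  0  1  2  3  3  3  4
 b  0  1  2  3  3  3  4
 a  0  1  2  3  4  4  4

1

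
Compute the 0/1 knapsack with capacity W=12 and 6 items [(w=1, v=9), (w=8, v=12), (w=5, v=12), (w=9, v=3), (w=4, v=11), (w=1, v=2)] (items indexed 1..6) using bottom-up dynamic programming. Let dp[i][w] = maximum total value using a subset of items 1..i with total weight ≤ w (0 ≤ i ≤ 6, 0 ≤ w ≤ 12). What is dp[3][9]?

21

i\w   0   1   2   3   4   5   6   7   8   9  10  11  12
  0   0   0   0   0   0   0   0   0   0   0   0   0   0
  1   0   9   9   9   9   9   9   9   9   9   9   9   9
  2   0   9   9   9   9   9   9   9  12  21  21  21  21
  3   0   9   9   9   9  12  21  21  21  21  21  21  21
  4   0   9   9   9   9  12  21  21  21  21  21  21  21
  5   0   9   9   9  11  20  21  21  21  23  32  32  32
  6   0   9  11  11  11  20  22  23  23  23  32  34  34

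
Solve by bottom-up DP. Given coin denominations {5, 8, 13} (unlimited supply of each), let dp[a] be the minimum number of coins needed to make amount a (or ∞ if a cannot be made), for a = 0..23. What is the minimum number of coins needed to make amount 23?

 a  0  1  2  3  4  5  6  7  8  9 10 11 12 13 14 15 16 17 18 19 20 21 22 23
dp  0  -  -  -  -  1  -  -  1  -  2  -  -  1  -  3  2  -  2  -  4  2  -  3
(- denotes ∞ / unreachable)

3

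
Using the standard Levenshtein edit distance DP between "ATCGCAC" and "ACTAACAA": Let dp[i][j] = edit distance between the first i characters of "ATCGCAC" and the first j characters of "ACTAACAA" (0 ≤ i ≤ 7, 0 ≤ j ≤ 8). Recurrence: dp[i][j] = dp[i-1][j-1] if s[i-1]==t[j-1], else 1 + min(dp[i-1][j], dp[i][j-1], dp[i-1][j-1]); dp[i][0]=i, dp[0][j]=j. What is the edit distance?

   ''  A  C  T  A  A  C  A  A
''  0  1  2  3  4  5  6  7  8
 A  1  0  1  2  3  4  5  6  7
 T  2  1  1  1  2  3  4  5  6
 C  3  2  1  2  2  3  3  4  5
 G  4  3  2  2  3  3  4  4  5
 C  5  4  3  3  3  4  3  4  5
 A  6  5  4  4  3  3  4  3  4
 C  7  6  5  5  4  4  3  4  4

4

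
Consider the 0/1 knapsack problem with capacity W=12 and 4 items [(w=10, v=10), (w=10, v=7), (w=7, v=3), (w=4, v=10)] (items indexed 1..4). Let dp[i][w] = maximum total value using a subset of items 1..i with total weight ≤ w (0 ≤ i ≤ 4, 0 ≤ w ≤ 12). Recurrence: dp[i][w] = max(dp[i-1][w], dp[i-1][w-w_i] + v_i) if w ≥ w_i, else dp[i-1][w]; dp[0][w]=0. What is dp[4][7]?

i\w   0   1   2   3   4   5   6   7   8   9  10  11  12
  0   0   0   0   0   0   0   0   0   0   0   0   0   0
  1   0   0   0   0   0   0   0   0   0   0  10  10  10
  2   0   0   0   0   0   0   0   0   0   0  10  10  10
  3   0   0   0   0   0   0   0   3   3   3  10  10  10
  4   0   0   0   0  10  10  10  10  10  10  10  13  13

10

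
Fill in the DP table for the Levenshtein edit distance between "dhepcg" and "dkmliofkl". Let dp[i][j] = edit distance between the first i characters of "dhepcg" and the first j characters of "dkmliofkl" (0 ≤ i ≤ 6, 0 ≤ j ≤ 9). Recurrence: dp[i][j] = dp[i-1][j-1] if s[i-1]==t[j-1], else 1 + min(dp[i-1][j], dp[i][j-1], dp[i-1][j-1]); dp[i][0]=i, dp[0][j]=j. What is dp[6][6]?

5

   ''  d  k  m  l  i  o  f  k  l
''  0  1  2  3  4  5  6  7  8  9
 d  1  0  1  2  3  4  5  6  7  8
 h  2  1  1  2  3  4  5  6  7  8
 e  3  2  2  2  3  4  5  6  7  8
 p  4  3  3  3  3  4  5  6  7  8
 c  5  4  4  4  4  4  5  6  7  8
 g  6  5  5  5  5  5  5  6  7  8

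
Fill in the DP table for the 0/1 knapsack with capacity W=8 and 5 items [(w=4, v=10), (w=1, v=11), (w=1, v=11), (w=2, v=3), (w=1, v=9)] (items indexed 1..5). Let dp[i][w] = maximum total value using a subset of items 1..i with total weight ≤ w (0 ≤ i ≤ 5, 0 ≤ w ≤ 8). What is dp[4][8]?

35

i\w   0   1   2   3   4   5   6   7   8
  0   0   0   0   0   0   0   0   0   0
  1   0   0   0   0  10  10  10  10  10
  2   0  11  11  11  11  21  21  21  21
  3   0  11  22  22  22  22  32  32  32
  4   0  11  22  22  25  25  32  32  35
  5   0  11  22  31  31  34  34  41  41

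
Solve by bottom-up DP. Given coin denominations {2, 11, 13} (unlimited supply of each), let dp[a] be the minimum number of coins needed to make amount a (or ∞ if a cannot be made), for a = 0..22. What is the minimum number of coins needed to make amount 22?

 a  0  1  2  3  4  5  6  7  8  9 10 11 12 13 14 15 16 17 18 19 20 21 22
dp  0  -  1  -  2  -  3  -  4  -  5  1  6  1  7  2  8  3  9  4 10  5  2
(- denotes ∞ / unreachable)

2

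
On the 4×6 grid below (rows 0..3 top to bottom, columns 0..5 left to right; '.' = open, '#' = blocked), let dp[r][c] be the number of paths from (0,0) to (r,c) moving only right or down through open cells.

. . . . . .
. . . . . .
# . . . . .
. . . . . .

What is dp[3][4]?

30

r\c   0   1   2   3   4   5
  0   1   1   1   1   1   1
  1   1   2   3   4   5   6
  2   0   2   5   9  14  20
  3   0   2   7  16  30  50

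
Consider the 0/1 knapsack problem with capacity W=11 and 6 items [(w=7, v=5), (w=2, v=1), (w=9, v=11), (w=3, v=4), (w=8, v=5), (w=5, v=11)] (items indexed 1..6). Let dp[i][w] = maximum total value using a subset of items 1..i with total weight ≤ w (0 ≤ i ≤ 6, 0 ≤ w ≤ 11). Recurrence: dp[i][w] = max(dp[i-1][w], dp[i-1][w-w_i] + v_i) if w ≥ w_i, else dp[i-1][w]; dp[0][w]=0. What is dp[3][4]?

i\w   0   1   2   3   4   5   6   7   8   9  10  11
  0   0   0   0   0   0   0   0   0   0   0   0   0
  1   0   0   0   0   0   0   0   5   5   5   5   5
  2   0   0   1   1   1   1   1   5   5   6   6   6
  3   0   0   1   1   1   1   1   5   5  11  11  12
  4   0   0   1   4   4   5   5   5   5  11  11  12
  5   0   0   1   4   4   5   5   5   5  11  11  12
  6   0   0   1   4   4  11  11  12  15  15  16  16

1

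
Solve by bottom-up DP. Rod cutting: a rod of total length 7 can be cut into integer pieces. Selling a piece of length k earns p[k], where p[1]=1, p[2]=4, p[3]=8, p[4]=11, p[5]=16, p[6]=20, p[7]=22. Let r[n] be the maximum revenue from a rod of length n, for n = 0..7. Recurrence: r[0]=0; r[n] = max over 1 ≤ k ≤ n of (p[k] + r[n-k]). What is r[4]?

   n    0    1    2    3    4    5    6    7
r[n]    0    1    4    8   11   16   20   22

11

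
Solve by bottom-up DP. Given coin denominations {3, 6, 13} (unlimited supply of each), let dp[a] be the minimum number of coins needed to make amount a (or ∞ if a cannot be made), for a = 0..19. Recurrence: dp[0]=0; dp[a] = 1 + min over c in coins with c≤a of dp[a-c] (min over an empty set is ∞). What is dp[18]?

3

 a  0  1  2  3  4  5  6  7  8  9 10 11 12 13 14 15 16 17 18 19
dp  0  -  -  1  -  -  1  -  -  2  -  -  2  1  -  3  2  -  3  2
(- denotes ∞ / unreachable)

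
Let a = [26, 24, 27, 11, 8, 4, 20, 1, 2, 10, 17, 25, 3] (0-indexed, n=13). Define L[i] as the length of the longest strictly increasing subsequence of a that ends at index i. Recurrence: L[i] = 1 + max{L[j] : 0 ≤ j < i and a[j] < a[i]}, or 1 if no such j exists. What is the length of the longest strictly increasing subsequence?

5

   i    0    1    2    3    4    5    6    7    8    9   10   11   12
a[i]   26   24   27   11    8    4   20    1    2   10   17   25    3
L[i]    1    1    2    1    1    1    2    1    2    3    4    5    3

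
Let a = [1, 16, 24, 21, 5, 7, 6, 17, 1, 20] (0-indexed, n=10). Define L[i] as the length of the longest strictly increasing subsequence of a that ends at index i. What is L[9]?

   i    0    1    2    3    4    5    6    7    8    9
a[i]    1   16   24   21    5    7    6   17    1   20
L[i]    1    2    3    3    2    3    3    4    1    5

5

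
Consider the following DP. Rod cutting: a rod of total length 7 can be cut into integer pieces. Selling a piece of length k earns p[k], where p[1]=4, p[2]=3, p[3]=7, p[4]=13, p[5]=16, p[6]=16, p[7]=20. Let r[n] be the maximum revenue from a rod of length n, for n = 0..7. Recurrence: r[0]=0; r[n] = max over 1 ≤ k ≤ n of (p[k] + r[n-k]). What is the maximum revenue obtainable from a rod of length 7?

   n    0    1    2    3    4    5    6    7
r[n]    0    4    8   12   16   20   24   28

28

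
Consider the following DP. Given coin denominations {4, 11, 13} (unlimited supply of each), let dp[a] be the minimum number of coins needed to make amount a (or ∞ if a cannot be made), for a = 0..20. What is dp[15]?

 a  0  1  2  3  4  5  6  7  8  9 10 11 12 13 14 15 16 17 18 19 20
dp  0  -  -  -  1  -  -  -  2  -  -  1  3  1  -  2  4  2  -  3  5
(- denotes ∞ / unreachable)

2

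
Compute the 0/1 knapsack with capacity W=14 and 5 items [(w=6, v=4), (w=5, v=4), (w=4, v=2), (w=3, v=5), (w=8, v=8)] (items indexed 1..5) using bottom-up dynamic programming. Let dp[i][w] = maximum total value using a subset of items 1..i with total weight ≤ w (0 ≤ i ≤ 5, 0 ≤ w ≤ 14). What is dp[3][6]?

i\w   0   1   2   3   4   5   6   7   8   9  10  11  12  13  14
  0   0   0   0   0   0   0   0   0   0   0   0   0   0   0   0
  1   0   0   0   0   0   0   4   4   4   4   4   4   4   4   4
  2   0   0   0   0   0   4   4   4   4   4   4   8   8   8   8
  3   0   0   0   0   2   4   4   4   4   6   6   8   8   8   8
  4   0   0   0   5   5   5   5   7   9   9   9   9  11  11  13
  5   0   0   0   5   5   5   5   7   9   9   9  13  13  13  13

4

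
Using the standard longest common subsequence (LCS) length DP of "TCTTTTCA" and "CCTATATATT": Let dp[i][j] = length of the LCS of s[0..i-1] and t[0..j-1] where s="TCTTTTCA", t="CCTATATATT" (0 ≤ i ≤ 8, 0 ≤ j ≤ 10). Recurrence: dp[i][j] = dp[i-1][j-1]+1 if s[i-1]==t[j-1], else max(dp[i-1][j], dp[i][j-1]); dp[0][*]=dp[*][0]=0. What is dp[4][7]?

3

   ''  C  C  T  A  T  A  T  A  T  T
''  0  0  0  0  0  0  0  0  0  0  0
 T  0  0  0  1  1  1  1  1  1  1  1
 C  0  1  1  1  1  1  1  1  1  1  1
 T  0  1  1  2  2  2  2  2  2  2  2
 T  0  1  1  2  2  3  3  3  3  3  3
 T  0  1  1  2  2  3  3  4  4  4  4
 T  0  1  1  2  2  3  3  4  4  5  5
 C  0  1  2  2  2  3  3  4  4  5  5
 A  0  1  2  2  3  3  4  4  5  5  5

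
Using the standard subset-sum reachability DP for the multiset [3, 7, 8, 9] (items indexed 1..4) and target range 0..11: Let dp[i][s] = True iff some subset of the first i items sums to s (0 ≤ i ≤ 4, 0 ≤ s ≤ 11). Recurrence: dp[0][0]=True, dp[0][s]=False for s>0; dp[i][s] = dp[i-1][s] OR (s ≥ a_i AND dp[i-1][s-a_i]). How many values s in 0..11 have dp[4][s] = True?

i\s   0   1   2   3   4   5   6   7   8   9  10  11
  0   T   F   F   F   F   F   F   F   F   F   F   F
  1   T   F   F   T   F   F   F   F   F   F   F   F
  2   T   F   F   T   F   F   F   T   F   F   T   F
  3   T   F   F   T   F   F   F   T   T   F   T   T
  4   T   F   F   T   F   F   F   T   T   T   T   T

7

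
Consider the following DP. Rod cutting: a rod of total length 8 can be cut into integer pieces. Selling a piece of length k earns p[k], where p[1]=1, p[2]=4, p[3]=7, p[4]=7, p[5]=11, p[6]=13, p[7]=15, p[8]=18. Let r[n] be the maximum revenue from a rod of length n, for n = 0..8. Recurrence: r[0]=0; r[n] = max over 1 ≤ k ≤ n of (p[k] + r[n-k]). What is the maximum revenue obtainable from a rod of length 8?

18

   n    0    1    2    3    4    5    6    7    8
r[n]    0    1    4    7    8   11   14   15   18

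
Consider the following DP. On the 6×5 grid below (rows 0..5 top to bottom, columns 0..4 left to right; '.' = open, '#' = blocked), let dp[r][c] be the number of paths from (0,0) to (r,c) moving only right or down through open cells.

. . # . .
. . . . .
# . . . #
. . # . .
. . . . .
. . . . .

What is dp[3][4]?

r\c   0   1   2   3   4
  0   1   1   0   0   0
  1   1   2   2   2   2
  2   0   2   4   6   0
  3   0   2   0   6   6
  4   0   2   2   8  14
  5   0   2   4  12  26

6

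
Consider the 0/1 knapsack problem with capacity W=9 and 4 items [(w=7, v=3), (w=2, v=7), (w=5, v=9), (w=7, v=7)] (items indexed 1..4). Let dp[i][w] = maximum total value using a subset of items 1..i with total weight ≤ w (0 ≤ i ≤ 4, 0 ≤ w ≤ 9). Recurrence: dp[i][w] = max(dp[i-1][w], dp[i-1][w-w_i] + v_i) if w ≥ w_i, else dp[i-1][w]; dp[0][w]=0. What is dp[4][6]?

i\w   0   1   2   3   4   5   6   7   8   9
  0   0   0   0   0   0   0   0   0   0   0
  1   0   0   0   0   0   0   0   3   3   3
  2   0   0   7   7   7   7   7   7   7  10
  3   0   0   7   7   7   9   9  16  16  16
  4   0   0   7   7   7   9   9  16  16  16

9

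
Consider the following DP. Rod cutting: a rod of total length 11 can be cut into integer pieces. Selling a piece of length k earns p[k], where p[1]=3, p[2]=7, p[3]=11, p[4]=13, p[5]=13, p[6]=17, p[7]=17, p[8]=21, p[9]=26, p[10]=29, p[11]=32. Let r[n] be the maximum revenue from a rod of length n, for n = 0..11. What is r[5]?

   n    0    1    2    3    4    5    6    7    8    9   10   11
r[n]    0    3    7   11   14   18   22   25   29   33   36   40

18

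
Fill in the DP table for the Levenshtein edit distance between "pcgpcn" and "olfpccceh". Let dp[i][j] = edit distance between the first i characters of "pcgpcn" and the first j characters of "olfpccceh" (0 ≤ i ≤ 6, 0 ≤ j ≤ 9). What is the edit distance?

7

   ''  o  l  f  p  c  c  c  e  h
''  0  1  2  3  4  5  6  7  8  9
 p  1  1  2  3  3  4  5  6  7  8
 c  2  2  2  3  4  3  4  5  6  7
 g  3  3  3  3  4  4  4  5  6  7
 p  4  4  4  4  3  4  5  5  6  7
 c  5  5  5  5  4  3  4  5  6  7
 n  6  6  6  6  5  4  4  5  6  7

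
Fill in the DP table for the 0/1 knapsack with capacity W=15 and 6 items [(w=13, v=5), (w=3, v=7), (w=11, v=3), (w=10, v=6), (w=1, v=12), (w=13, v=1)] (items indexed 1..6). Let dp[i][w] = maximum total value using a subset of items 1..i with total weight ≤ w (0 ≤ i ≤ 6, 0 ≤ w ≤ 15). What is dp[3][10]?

i\w   0   1   2   3   4   5   6   7   8   9  10  11  12  13  14  15
  0   0   0   0   0   0   0   0   0   0   0   0   0   0   0   0   0
  1   0   0   0   0   0   0   0   0   0   0   0   0   0   5   5   5
  2   0   0   0   7   7   7   7   7   7   7   7   7   7   7   7   7
  3   0   0   0   7   7   7   7   7   7   7   7   7   7   7  10  10
  4   0   0   0   7   7   7   7   7   7   7   7   7   7  13  13  13
  5   0  12  12  12  19  19  19  19  19  19  19  19  19  19  25  25
  6   0  12  12  12  19  19  19  19  19  19  19  19  19  19  25  25

7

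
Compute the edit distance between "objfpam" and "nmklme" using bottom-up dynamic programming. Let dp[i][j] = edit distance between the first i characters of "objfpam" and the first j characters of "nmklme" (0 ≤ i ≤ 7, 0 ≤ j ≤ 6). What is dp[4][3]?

4

   ''  n  m  k  l  m  e
''  0  1  2  3  4  5  6
 o  1  1  2  3  4  5  6
 b  2  2  2  3  4  5  6
 j  3  3  3  3  4  5  6
 f  4  4  4  4  4  5  6
 p  5  5  5  5  5  5  6
 a  6  6  6  6  6  6  6
 m  7  7  6  7  7  6  7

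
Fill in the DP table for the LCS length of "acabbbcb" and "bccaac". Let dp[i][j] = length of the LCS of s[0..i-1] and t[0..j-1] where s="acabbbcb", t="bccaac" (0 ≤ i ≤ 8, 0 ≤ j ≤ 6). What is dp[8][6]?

3

   ''  b  c  c  a  a  c
''  0  0  0  0  0  0  0
 a  0  0  0  0  1  1  1
 c  0  0  1  1  1  1  2
 a  0  0  1  1  2  2  2
 b  0  1  1  1  2  2  2
 b  0  1  1  1  2  2  2
 b  0  1  1  1  2  2  2
 c  0  1  2  2  2  2  3
 b  0  1  2  2  2  2  3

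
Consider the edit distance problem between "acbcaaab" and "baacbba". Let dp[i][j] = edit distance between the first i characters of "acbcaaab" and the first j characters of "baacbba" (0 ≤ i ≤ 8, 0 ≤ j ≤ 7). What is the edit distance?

6

   ''  b  a  a  c  b  b  a
''  0  1  2  3  4  5  6  7
 a  1  1  1  2  3  4  5  6
 c  2  2  2  2  2  3  4  5
 b  3  2  3  3  3  2  3  4
 c  4  3  3  4  3  3  3  4
 a  5  4  3  3  4  4  4  3
 a  6  5  4  3  4  5  5  4
 a  7  6  5  4  4  5  6  5
 b  8  7  6  5  5  4  5  6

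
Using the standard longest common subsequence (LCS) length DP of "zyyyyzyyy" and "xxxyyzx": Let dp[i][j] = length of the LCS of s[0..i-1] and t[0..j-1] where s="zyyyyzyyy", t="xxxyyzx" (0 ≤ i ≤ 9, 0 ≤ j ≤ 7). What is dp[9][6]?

3

   ''  x  x  x  y  y  z  x
''  0  0  0  0  0  0  0  0
 z  0  0  0  0  0  0  1  1
 y  0  0  0  0  1  1  1  1
 y  0  0  0  0  1  2  2  2
 y  0  0  0  0  1  2  2  2
 y  0  0  0  0  1  2  2  2
 z  0  0  0  0  1  2  3  3
 y  0  0  0  0  1  2  3  3
 y  0  0  0  0  1  2  3  3
 y  0  0  0  0  1  2  3  3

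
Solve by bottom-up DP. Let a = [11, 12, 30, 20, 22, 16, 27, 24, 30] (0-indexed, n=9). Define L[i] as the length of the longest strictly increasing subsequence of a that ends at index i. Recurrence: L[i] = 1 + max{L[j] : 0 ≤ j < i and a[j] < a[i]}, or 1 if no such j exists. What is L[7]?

   i    0    1    2    3    4    5    6    7    8
a[i]   11   12   30   20   22   16   27   24   30
L[i]    1    2    3    3    4    3    5    5    6

5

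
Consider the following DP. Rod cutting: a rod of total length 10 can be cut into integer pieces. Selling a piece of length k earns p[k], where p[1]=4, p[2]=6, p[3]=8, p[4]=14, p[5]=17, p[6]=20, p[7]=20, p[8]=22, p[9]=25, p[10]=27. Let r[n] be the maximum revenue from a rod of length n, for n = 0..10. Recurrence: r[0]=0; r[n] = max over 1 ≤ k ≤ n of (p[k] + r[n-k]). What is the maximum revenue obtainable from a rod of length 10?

40

   n    0    1    2    3    4    5    6    7    8    9   10
r[n]    0    4    8   12   16   20   24   28   32   36   40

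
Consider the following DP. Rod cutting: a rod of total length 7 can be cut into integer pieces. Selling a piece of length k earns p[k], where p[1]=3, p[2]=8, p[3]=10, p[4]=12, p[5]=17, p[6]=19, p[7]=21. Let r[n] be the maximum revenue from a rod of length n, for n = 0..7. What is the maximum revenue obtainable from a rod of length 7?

   n    0    1    2    3    4    5    6    7
r[n]    0    3    8   11   16   19   24   27

27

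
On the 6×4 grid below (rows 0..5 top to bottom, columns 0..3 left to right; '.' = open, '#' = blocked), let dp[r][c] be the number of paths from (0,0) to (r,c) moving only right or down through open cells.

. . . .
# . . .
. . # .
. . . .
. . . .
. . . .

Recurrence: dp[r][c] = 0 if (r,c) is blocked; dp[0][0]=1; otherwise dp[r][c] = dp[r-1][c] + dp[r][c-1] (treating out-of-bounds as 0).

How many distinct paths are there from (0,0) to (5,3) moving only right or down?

r\c   0   1   2   3
  0   1   1   1   1
  1   0   1   2   3
  2   0   1   0   3
  3   0   1   1   4
  4   0   1   2   6
  5   0   1   3   9

9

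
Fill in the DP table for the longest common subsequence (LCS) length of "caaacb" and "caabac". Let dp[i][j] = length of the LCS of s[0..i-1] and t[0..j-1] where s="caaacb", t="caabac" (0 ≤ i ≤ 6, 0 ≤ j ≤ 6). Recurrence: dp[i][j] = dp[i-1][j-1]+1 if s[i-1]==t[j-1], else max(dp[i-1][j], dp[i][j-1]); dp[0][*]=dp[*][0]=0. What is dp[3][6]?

   ''  c  a  a  b  a  c
''  0  0  0  0  0  0  0
 c  0  1  1  1  1  1  1
 a  0  1  2  2  2  2  2
 a  0  1  2  3  3  3  3
 a  0  1  2  3  3  4  4
 c  0  1  2  3  3  4  5
 b  0  1  2  3  4  4  5

3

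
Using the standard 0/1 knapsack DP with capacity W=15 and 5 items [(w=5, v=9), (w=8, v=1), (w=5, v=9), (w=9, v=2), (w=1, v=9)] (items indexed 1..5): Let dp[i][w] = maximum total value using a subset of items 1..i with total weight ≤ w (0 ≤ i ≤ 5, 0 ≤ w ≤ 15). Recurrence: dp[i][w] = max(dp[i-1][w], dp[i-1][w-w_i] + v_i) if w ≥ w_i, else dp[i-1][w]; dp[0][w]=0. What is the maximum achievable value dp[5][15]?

27

i\w   0   1   2   3   4   5   6   7   8   9  10  11  12  13  14  15
  0   0   0   0   0   0   0   0   0   0   0   0   0   0   0   0   0
  1   0   0   0   0   0   9   9   9   9   9   9   9   9   9   9   9
  2   0   0   0   0   0   9   9   9   9   9   9   9   9  10  10  10
  3   0   0   0   0   0   9   9   9   9   9  18  18  18  18  18  18
  4   0   0   0   0   0   9   9   9   9   9  18  18  18  18  18  18
  5   0   9   9   9   9   9  18  18  18  18  18  27  27  27  27  27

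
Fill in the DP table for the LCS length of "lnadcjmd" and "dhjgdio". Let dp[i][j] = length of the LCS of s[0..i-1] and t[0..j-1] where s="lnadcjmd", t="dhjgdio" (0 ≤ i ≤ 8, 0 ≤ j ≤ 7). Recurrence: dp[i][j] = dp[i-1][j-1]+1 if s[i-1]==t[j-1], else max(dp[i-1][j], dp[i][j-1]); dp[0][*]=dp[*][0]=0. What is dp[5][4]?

1

   ''  d  h  j  g  d  i  o
''  0  0  0  0  0  0  0  0
 l  0  0  0  0  0  0  0  0
 n  0  0  0  0  0  0  0  0
 a  0  0  0  0  0  0  0  0
 d  0  1  1  1  1  1  1  1
 c  0  1  1  1  1  1  1  1
 j  0  1  1  2  2  2  2  2
 m  0  1  1  2  2  2  2  2
 d  0  1  1  2  2  3  3  3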